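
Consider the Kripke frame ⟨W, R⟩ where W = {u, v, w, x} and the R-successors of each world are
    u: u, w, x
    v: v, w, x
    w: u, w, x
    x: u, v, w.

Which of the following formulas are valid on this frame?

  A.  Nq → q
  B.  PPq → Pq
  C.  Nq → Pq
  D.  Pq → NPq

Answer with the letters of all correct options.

R is not reflexive: not x R x.
R is not transitive: u R x and x R v but not u R v.
R is not euclidean: v R w and v R v but not w R v.
R is serial: every world has an R-successor.
(A) Nq → q is axiom T; it is valid on a frame exactly when R is reflexive. R is not reflexive, so not valid.
(B) PPq → Pq (the dual of axiom 4) characterises the transitive frames. R is not transitive — not valid.
(C) Nq → Pq is axiom D, which corresponds to seriality. R is serial — valid.
(D) Pq → NPq (axiom 5) characterises the euclidean frames. R is not euclidean — not valid.

C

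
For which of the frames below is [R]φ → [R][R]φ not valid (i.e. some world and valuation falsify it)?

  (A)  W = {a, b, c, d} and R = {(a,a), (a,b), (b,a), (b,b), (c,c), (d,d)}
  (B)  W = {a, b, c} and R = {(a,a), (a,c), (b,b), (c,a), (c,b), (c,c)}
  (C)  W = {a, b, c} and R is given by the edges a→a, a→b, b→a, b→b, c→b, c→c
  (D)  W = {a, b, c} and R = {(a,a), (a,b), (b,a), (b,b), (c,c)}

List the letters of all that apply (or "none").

The schema [R]φ → [R][R]φ is axiom 4; it is valid on a frame iff R is transitive.
(A) R is transitive (R is closed under composition), so the schema is valid here.
(B) R is not transitive (a R c and c R b but not a R b), so the schema fails here.
(C) R is not transitive (c R b and b R a but not c R a), so the schema fails here.
(D) R is transitive (R is closed under composition), so the schema is valid here.

B, C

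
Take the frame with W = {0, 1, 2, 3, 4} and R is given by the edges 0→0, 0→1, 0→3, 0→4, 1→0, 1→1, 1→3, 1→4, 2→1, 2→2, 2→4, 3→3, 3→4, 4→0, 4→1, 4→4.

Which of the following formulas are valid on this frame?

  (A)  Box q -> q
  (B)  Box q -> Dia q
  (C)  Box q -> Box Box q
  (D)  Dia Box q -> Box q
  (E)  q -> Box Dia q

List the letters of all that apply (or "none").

A, B

R is reflexive: each world relates to itself.
R is not symmetric: 0 R 3 but not 3 R 0.
R is not transitive: 2 R 1 and 1 R 0 but not 2 R 0.
R is not euclidean: 0 R 3 and 0 R 0 but not 3 R 0.
R is serial: every world has an R-successor.
(A) Box q -> q is axiom T; it is valid on a frame exactly when R is reflexive. R is reflexive, so valid.
(B) axiom D: valid iff R is serial. R is serial — valid.
(C) Box q -> Box Box q is axiom 4; it is valid on a frame exactly when R is transitive. R is not transitive, so not valid.
(D) Dia Box q -> Box q (the dual of axiom 5) characterises the euclidean frames. R is not euclidean — not valid.
(E) q -> Box Dia q is axiom B; it is valid on a frame exactly when R is symmetric. R is not symmetric, so not valid.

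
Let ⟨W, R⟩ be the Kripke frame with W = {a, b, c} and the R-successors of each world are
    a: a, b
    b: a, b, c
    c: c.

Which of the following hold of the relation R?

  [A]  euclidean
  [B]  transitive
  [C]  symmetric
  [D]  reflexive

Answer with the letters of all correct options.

D

(A) not euclidean: b R a and b R c but not a R c.
(B) not transitive: a R b and b R c but not a R c.
(C) not symmetric: b R c but not c R b.
(D) reflexive: each world relates to itself.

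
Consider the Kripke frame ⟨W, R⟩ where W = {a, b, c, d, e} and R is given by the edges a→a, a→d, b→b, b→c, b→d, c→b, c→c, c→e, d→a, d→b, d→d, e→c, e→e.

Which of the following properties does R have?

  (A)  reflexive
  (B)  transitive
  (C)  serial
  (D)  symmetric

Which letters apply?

(A) reflexive: each world relates to itself.
(B) not transitive: a R d and d R b but not a R b.
(C) serial: every world has an R-successor.
(D) symmetric: every R-edge is matched by its reverse.

A, C, D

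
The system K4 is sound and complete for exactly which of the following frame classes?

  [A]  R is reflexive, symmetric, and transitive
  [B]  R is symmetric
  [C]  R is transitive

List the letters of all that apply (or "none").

(A) this class determines S5, not K4.
(B) this class determines KB, not K4.
(C) K4 is sound and complete for exactly this class.

C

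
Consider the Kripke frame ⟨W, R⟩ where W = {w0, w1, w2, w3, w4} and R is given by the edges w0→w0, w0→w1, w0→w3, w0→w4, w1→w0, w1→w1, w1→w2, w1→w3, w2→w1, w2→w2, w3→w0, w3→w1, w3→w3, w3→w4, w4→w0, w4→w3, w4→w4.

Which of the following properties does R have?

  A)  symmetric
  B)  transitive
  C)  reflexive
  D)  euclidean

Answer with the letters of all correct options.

A, C

(A) symmetric: every R-edge is matched by its reverse.
(B) not transitive: w0 R w1 and w1 R w2 but not w0 R w2.
(C) reflexive: each world relates to itself.
(D) not euclidean: w0 R w1 and w0 R w4 but not w1 R w4.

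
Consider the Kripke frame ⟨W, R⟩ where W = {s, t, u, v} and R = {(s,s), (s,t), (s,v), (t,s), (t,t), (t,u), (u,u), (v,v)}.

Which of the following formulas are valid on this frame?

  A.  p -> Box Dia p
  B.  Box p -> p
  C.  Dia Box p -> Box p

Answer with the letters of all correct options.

R is reflexive: each world relates to itself.
R is not symmetric: s R v but not v R s.
R is not euclidean: s R t and s R v but not t R v.
(A) p -> Box Dia p is axiom B, which corresponds to symmetry. R is not symmetric — not valid.
(B) axiom T: valid iff R is reflexive. R is reflexive — valid.
(C) Dia Box p -> Box p is the dual of axiom 5; it is valid on a frame exactly when R is euclidean. R is not euclidean, so not valid.

B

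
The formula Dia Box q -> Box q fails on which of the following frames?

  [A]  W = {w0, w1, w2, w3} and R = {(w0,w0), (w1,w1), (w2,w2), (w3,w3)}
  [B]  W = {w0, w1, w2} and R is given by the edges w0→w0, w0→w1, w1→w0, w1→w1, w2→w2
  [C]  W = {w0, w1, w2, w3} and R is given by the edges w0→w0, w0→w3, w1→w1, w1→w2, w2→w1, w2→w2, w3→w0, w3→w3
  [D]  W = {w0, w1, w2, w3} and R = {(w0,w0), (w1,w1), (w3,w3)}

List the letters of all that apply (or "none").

none

The schema Dia Box q -> Box q is the dual of axiom 5; it is valid on a frame iff R is euclidean.
(A) R is euclidean (any two R-successors of the same world are R-related), so the schema is valid here.
(B) R is euclidean (any two R-successors of the same world are R-related), so the schema is valid here.
(C) R is euclidean (any two R-successors of the same world are R-related), so the schema is valid here.
(D) R is euclidean (any two R-successors of the same world are R-related), so the schema is valid here.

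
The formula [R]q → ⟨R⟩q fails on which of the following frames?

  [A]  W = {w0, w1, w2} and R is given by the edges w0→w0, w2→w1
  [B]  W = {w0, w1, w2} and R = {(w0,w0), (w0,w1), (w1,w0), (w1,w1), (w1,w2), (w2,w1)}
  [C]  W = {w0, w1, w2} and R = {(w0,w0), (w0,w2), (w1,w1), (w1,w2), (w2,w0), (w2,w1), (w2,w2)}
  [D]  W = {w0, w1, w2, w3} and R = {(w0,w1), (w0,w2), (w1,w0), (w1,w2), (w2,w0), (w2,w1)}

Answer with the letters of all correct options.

A, D

The schema [R]q → ⟨R⟩q is axiom D; it is valid on a frame iff R is serial.
(A) R is not serial (w1 has no R-successor), so the schema fails here.
(B) R is serial (every world has an R-successor), so the schema is valid here.
(C) R is serial (every world has an R-successor), so the schema is valid here.
(D) R is not serial (w3 has no R-successor), so the schema fails here.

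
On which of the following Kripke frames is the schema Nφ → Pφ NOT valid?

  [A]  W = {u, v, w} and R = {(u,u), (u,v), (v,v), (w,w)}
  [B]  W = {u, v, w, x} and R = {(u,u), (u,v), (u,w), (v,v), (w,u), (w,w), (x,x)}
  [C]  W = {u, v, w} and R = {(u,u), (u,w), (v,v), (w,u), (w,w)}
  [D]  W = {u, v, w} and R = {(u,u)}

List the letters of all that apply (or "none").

D

The schema Nφ → Pφ is axiom D; it is valid on a frame iff R is serial.
(A) R is serial (every world has an R-successor), so the schema is valid here.
(B) R is serial (every world has an R-successor), so the schema is valid here.
(C) R is serial (every world has an R-successor), so the schema is valid here.
(D) R is not serial (v has no R-successor), so the schema fails here.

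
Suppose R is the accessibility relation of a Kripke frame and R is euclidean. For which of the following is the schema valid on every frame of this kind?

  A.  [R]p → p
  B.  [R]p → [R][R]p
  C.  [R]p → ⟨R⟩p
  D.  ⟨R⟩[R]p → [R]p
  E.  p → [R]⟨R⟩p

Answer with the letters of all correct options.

D

(A) [R]p → p is axiom T, which corresponds to reflexivity. Such an R need not be reflexive — not valid.
(B) axiom 4: valid iff R is transitive. Such an R need not be transitive — not valid.
(C) [R]p → ⟨R⟩p (axiom D) characterises the serial frames. Such an R need not be serial — not valid.
(D) the dual of axiom 5: valid iff R is euclidean. Every such R is euclidean — valid.
(E) p → [R]⟨R⟩p (axiom B) characterises the symmetric frames. Such an R need not be symmetric — not valid.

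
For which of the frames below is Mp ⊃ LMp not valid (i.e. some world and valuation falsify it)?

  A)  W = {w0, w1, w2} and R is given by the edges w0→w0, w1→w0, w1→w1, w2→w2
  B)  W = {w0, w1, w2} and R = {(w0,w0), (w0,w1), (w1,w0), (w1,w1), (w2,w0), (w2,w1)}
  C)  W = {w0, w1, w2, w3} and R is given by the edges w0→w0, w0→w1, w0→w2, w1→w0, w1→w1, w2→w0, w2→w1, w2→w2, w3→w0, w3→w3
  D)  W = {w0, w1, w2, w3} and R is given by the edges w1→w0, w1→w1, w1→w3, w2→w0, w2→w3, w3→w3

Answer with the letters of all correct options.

A, C, D

The schema Mp ⊃ LMp is axiom 5; it is valid on a frame iff R is euclidean.
(A) R is not euclidean (w1 R w0 and w1 R w1 but not w0 R w1), so the schema fails here.
(B) R is euclidean (any two R-successors of the same world are R-related), so the schema is valid here.
(C) R is not euclidean (w0 R w1 and w0 R w2 but not w1 R w2), so the schema fails here.
(D) R is not euclidean (w1 R w0 and w1 R w1 but not w0 R w1), so the schema fails here.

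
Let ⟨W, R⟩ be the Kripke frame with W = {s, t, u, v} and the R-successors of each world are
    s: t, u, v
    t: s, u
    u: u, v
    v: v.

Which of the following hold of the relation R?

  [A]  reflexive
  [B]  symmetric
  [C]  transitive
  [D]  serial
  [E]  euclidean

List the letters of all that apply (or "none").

(A) not reflexive: not s R s.
(B) not symmetric: s R u but not u R s.
(C) not transitive: s R t and t R s but not s R s.
(D) serial: every world has an R-successor.
(E) not euclidean: s R t and s R v but not t R v.

D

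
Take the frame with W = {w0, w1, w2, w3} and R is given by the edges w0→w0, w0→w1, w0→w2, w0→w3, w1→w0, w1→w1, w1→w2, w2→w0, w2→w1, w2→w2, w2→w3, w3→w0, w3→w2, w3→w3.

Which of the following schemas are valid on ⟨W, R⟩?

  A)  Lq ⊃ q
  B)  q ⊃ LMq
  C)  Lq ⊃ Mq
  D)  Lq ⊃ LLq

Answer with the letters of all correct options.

A, B, C

R is reflexive: each world relates to itself.
R is symmetric: every R-edge is matched by its reverse.
R is not transitive: w1 R w0 and w0 R w3 but not w1 R w3.
R is serial: every world has an R-successor.
(A) Lq ⊃ q is axiom T, which corresponds to reflexivity. R is reflexive — valid.
(B) q ⊃ LMq (axiom B) characterises the symmetric frames. R is symmetric — valid.
(C) Lq ⊃ Mq is axiom D, which corresponds to seriality. R is serial — valid.
(D) Lq ⊃ LLq is axiom 4; it is valid on a frame exactly when R is transitive. R is not transitive, so not valid.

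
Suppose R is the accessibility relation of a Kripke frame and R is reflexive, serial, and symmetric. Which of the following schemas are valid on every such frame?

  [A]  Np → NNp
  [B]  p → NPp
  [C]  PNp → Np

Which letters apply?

(A) Np → NNp is axiom 4, which corresponds to transitivity. Such an R need not be transitive — not valid.
(B) p → NPp is axiom B; it is valid on a frame exactly when R is symmetric. Every such R is symmetric, so valid.
(C) PNp → Np (the dual of axiom 5) characterises the euclidean frames. Such an R need not be euclidean — not valid.

B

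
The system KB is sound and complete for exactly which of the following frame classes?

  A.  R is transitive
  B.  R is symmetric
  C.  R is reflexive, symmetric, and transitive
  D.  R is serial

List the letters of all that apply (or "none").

B

(A) this class determines K4, not KB.
(B) KB is sound and complete for exactly this class.
(C) this class determines S5, not KB.
(D) this class determines D, not KB.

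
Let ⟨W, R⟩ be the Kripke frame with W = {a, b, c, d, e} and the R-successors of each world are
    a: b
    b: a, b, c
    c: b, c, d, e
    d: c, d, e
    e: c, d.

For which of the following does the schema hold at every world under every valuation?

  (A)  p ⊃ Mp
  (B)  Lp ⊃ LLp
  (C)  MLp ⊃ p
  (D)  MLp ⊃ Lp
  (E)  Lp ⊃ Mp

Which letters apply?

C, E

R is not reflexive: not a R a.
R is symmetric: every R-edge is matched by its reverse.
R is not transitive: a R b and b R a but not a R a.
R is not euclidean: b R a and b R c but not a R c.
R is serial: every world has an R-successor.
(A) p ⊃ Mp (the dual of axiom T) characterises the reflexive frames. R is not reflexive — not valid.
(B) Lp ⊃ LLp is axiom 4; it is valid on a frame exactly when R is transitive. R is not transitive, so not valid.
(C) MLp ⊃ p is the dual of axiom B, which corresponds to symmetry. R is symmetric — valid.
(D) MLp ⊃ Lp is the dual of axiom 5, which corresponds to the euclidean property. R is not euclidean — not valid.
(E) Lp ⊃ Mp is axiom D, which corresponds to seriality. R is serial — valid.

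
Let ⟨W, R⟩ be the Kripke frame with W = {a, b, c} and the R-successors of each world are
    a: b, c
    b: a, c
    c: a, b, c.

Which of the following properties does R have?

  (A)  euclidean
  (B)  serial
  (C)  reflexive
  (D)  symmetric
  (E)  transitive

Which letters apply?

B, D

(A) not euclidean: a R b and a R b but not b R b.
(B) serial: every world has an R-successor.
(C) not reflexive: not a R a.
(D) symmetric: every R-edge is matched by its reverse.
(E) not transitive: a R b and b R a but not a R a.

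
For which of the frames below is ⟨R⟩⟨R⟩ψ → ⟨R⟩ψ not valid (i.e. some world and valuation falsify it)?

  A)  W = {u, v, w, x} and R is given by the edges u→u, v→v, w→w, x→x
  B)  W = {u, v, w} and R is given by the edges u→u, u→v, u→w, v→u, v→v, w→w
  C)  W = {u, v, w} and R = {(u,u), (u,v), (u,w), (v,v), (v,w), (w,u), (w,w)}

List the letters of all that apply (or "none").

The schema ⟨R⟩⟨R⟩ψ → ⟨R⟩ψ is the dual of axiom 4; it is valid on a frame iff R is transitive.
(A) R is transitive (R is closed under composition), so the schema is valid here.
(B) R is not transitive (v R u and u R w but not v R w), so the schema fails here.
(C) R is not transitive (v R w and w R u but not v R u), so the schema fails here.

B, C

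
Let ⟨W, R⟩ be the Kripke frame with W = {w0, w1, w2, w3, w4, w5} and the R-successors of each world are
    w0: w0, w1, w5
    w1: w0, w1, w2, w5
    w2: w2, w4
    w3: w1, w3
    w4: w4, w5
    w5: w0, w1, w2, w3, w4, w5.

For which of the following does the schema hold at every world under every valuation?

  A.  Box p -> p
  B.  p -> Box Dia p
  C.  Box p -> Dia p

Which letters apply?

A, C

R is reflexive: each world relates to itself.
R is not symmetric: w1 R w2 but not w2 R w1.
R is serial: every world has an R-successor.
(A) Box p -> p is axiom T; it is valid on a frame exactly when R is reflexive. R is reflexive, so valid.
(B) axiom B: valid iff R is symmetric. R is not symmetric — not valid.
(C) Box p -> Dia p (axiom D) characterises the serial frames. R is serial — valid.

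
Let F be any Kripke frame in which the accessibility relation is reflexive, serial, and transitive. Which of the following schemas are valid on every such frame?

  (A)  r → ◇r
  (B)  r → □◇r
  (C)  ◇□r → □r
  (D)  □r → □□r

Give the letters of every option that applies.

(A) r → ◇r is the dual of axiom T; it is valid on a frame exactly when R is reflexive. Every such R is reflexive, so valid.
(B) r → □◇r is axiom B, which corresponds to symmetry. Such an R need not be symmetric — not valid.
(C) the dual of axiom 5: valid iff R is euclidean. Such an R need not be euclidean — not valid.
(D) axiom 4: valid iff R is transitive. Every such R is transitive — valid.

A, D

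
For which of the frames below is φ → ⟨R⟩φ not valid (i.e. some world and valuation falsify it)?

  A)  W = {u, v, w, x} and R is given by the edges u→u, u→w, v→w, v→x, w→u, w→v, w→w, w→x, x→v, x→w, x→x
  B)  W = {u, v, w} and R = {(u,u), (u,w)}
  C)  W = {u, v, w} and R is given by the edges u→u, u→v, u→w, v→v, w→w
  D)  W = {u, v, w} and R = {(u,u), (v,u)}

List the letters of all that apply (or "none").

A, B, D

The schema φ → ⟨R⟩φ is the dual of axiom T; it is valid on a frame iff R is reflexive.
(A) R is not reflexive (not v R v), so the schema fails here.
(B) R is not reflexive (not v R v), so the schema fails here.
(C) R is reflexive (each world relates to itself), so the schema is valid here.
(D) R is not reflexive (not v R v), so the schema fails here.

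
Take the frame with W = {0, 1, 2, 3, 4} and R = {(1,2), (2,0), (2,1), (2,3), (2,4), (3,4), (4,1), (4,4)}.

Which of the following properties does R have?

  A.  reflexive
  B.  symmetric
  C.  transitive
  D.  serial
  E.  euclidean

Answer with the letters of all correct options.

(A) not reflexive: not 0 R 0.
(B) not symmetric: 2 R 0 but not 0 R 2.
(C) not transitive: 1 R 2 and 2 R 0 but not 1 R 0.
(D) not serial: 0 has no R-successor.
(E) not euclidean: 2 R 0 and 2 R 1 but not 0 R 1.

none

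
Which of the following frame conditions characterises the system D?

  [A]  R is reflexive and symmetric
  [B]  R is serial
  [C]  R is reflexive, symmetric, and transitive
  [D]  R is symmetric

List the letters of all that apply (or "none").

(A) this class determines B (= KTB), not D.
(B) D is sound and complete for exactly this class.
(C) this class determines S5, not D.
(D) this class determines KB, not D.

B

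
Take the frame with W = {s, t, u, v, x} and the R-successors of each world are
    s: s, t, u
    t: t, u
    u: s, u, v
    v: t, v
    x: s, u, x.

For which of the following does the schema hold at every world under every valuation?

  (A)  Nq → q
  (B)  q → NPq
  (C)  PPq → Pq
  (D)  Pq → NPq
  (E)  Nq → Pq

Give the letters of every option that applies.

A, E

R is reflexive: each world relates to itself.
R is not symmetric: s R t but not t R s.
R is not transitive: s R u and u R v but not s R v.
R is not euclidean: s R t and s R s but not t R s.
R is serial: every world has an R-successor.
(A) Nq → q is axiom T; it is valid on a frame exactly when R is reflexive. R is reflexive, so valid.
(B) q → NPq is axiom B, which corresponds to symmetry. R is not symmetric — not valid.
(C) PPq → Pq (the dual of axiom 4) characterises the transitive frames. R is not transitive — not valid.
(D) axiom 5: valid iff R is euclidean. R is not euclidean — not valid.
(E) axiom D: valid iff R is serial. R is serial — valid.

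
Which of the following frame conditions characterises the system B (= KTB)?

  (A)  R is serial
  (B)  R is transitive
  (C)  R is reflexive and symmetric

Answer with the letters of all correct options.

C

(A) this class determines D, not B (= KTB).
(B) this class determines K4, not B (= KTB).
(C) B (= KTB) is sound and complete for exactly this class.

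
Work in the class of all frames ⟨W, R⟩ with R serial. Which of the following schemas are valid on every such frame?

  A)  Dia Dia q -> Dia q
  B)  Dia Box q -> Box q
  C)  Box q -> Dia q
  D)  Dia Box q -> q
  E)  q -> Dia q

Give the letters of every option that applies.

C

(A) the dual of axiom 4: valid iff R is transitive. Such an R need not be transitive — not valid.
(B) Dia Box q -> Box q (the dual of axiom 5) characterises the euclidean frames. Such an R need not be euclidean — not valid.
(C) axiom D: valid iff R is serial. Every such R is serial — valid.
(D) Dia Box q -> q (the dual of axiom B) characterises the symmetric frames. Such an R need not be symmetric — not valid.
(E) the dual of axiom T: valid iff R is reflexive. Such an R need not be reflexive — not valid.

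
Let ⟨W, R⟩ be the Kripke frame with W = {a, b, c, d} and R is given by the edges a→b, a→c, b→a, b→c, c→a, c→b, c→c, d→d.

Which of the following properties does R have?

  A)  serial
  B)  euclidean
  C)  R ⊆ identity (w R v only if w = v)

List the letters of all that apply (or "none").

(A) serial: every world has an R-successor.
(B) not euclidean: a R b and a R b but not b R b.
(C) not ⊆ identity: a R b with a ≠ b.

A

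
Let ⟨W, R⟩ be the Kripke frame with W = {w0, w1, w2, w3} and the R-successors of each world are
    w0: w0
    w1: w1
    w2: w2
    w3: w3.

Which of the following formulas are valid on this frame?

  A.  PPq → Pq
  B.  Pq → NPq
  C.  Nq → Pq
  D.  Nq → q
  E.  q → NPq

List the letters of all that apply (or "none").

A, B, C, D, E

R is reflexive: each world relates to itself.
R is symmetric: every R-edge is matched by its reverse.
R is transitive: R is closed under composition.
R is euclidean: any two R-successors of the same world are R-related.
R is serial: every world has an R-successor.
(A) the dual of axiom 4: valid iff R is transitive. R is transitive — valid.
(B) Pq → NPq is axiom 5; it is valid on a frame exactly when R is euclidean. R is euclidean, so valid.
(C) axiom D: valid iff R is serial. R is serial — valid.
(D) axiom T: valid iff R is reflexive. R is reflexive — valid.
(E) axiom B: valid iff R is symmetric. R is symmetric — valid.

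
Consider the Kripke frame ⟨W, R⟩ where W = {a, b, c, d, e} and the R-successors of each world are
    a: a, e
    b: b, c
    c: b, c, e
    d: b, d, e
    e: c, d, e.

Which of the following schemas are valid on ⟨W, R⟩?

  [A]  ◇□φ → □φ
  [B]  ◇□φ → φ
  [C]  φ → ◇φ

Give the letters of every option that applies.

R is reflexive: each world relates to itself.
R is not symmetric: a R e but not e R a.
R is not euclidean: a R e and a R a but not e R a.
(A) ◇□φ → □φ is the dual of axiom 5; it is valid on a frame exactly when R is euclidean. R is not euclidean, so not valid.
(B) the dual of axiom B: valid iff R is symmetric. R is not symmetric — not valid.
(C) the dual of axiom T: valid iff R is reflexive. R is reflexive — valid.

C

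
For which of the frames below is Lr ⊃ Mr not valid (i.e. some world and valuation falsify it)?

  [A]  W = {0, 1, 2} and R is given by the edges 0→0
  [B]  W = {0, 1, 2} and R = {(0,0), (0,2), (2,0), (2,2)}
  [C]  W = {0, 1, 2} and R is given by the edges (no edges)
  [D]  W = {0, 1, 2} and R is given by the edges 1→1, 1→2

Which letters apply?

A, B, C, D

The schema Lr ⊃ Mr is axiom D; it is valid on a frame iff R is serial.
(A) R is not serial (1 has no R-successor), so the schema fails here.
(B) R is not serial (1 has no R-successor), so the schema fails here.
(C) R is not serial (0 has no R-successor), so the schema fails here.
(D) R is not serial (0 has no R-successor), so the schema fails here.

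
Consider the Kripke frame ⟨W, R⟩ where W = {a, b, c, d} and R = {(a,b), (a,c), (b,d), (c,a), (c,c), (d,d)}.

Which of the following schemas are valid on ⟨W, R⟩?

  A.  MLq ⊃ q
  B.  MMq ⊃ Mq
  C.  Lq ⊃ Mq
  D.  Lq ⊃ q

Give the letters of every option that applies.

R is not reflexive: not a R a.
R is not symmetric: a R b but not b R a.
R is not transitive: a R b and b R d but not a R d.
R is serial: every world has an R-successor.
(A) the dual of axiom B: valid iff R is symmetric. R is not symmetric — not valid.
(B) MMq ⊃ Mq is the dual of axiom 4, which corresponds to transitivity. R is not transitive — not valid.
(C) Lq ⊃ Mq (axiom D) characterises the serial frames. R is serial — valid.
(D) Lq ⊃ q is axiom T; it is valid on a frame exactly when R is reflexive. R is not reflexive, so not valid.

C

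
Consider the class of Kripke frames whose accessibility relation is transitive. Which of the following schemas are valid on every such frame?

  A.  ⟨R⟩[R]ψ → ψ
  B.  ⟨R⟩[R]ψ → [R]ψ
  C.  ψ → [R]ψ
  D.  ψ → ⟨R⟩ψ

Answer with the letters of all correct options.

(A) ⟨R⟩[R]ψ → ψ is the dual of axiom B; it is valid on a frame exactly when R is symmetric. Such an R need not be symmetric, so not valid.
(B) the dual of axiom 5: valid iff R is euclidean. Such an R need not be euclidean — not valid.
(C) ψ → [R]ψ is valid only on frames where every R-edge is a self-loop. Such an R need not be a subset of the identity — not valid.
(D) ψ → ⟨R⟩ψ is the dual of axiom T, which corresponds to reflexivity. Such an R need not be reflexive — not valid.

none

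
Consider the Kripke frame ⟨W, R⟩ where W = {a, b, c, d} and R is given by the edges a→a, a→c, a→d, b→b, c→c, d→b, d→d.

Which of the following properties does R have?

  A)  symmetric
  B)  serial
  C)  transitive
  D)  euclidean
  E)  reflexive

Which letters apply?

(A) not symmetric: a R c but not c R a.
(B) serial: every world has an R-successor.
(C) not transitive: a R d and d R b but not a R b.
(D) not euclidean: a R c and a R a but not c R a.
(E) reflexive: each world relates to itself.

B, E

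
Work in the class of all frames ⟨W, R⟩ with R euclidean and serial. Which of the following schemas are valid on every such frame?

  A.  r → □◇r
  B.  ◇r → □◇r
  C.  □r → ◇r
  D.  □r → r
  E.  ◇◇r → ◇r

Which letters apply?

(A) r → □◇r is axiom B; it is valid on a frame exactly when R is symmetric. Such an R need not be symmetric, so not valid.
(B) ◇r → □◇r is axiom 5; it is valid on a frame exactly when R is euclidean. Every such R is euclidean, so valid.
(C) □r → ◇r (axiom D) characterises the serial frames. Every such R is serial — valid.
(D) axiom T: valid iff R is reflexive. Such an R need not be reflexive — not valid.
(E) ◇◇r → ◇r (the dual of axiom 4) characterises the transitive frames. Such an R need not be transitive — not valid.

B, C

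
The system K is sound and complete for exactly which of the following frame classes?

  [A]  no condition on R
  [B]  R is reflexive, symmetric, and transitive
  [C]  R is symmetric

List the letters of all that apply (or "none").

A

(A) K is sound and complete for exactly this class.
(B) this class determines S5, not K.
(C) this class determines KB, not K.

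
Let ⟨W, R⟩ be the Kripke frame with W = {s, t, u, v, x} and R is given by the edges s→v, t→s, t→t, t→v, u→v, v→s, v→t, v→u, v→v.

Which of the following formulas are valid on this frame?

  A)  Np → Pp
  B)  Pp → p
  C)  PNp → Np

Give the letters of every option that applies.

none

R is not euclidean: t R s and t R t but not s R t.
R is not serial: x has no R-successor.
R is not a subset of the identity: s R v with s ≠ v.
(A) Np → Pp is axiom D; it is valid on a frame exactly when R is serial. R is not serial, so not valid.
(B) Pp → p is valid only on frames where every R-edge is a self-loop. Here R ⊄ identity — not valid.
(C) PNp → Np is the dual of axiom 5; it is valid on a frame exactly when R is euclidean. R is not euclidean, so not valid.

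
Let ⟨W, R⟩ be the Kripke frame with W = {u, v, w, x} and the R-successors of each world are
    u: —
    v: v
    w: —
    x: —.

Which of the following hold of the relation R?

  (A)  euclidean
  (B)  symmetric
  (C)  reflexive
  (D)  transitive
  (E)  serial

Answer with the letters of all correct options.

(A) euclidean: any two R-successors of the same world are R-related.
(B) symmetric: every R-edge is matched by its reverse.
(C) not reflexive: not u R u.
(D) transitive: R is closed under composition.
(E) not serial: u has no R-successor.

A, B, D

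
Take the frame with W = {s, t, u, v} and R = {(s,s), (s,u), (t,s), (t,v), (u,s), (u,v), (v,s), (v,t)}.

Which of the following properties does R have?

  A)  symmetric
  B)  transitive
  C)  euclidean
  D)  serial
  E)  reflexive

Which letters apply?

(A) not symmetric: t R s but not s R t.
(B) not transitive: s R u and u R v but not s R v.
(C) not euclidean: t R s and t R v but not s R v.
(D) serial: every world has an R-successor.
(E) not reflexive: not t R t.

D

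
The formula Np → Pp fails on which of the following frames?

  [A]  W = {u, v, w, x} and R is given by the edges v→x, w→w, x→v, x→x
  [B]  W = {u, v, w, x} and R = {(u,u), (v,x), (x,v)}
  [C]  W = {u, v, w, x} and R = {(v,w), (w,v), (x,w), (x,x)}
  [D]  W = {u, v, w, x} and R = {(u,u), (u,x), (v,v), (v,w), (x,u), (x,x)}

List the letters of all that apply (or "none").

The schema Np → Pp is axiom D; it is valid on a frame iff R is serial.
(A) R is not serial (u has no R-successor), so the schema fails here.
(B) R is not serial (w has no R-successor), so the schema fails here.
(C) R is not serial (u has no R-successor), so the schema fails here.
(D) R is not serial (w has no R-successor), so the schema fails here.

A, B, C, D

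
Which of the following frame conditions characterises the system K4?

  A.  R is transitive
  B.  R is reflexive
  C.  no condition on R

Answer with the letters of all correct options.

(A) K4 is sound and complete for exactly this class.
(B) this class determines T (= KT), not K4.
(C) this class determines K, not K4.

A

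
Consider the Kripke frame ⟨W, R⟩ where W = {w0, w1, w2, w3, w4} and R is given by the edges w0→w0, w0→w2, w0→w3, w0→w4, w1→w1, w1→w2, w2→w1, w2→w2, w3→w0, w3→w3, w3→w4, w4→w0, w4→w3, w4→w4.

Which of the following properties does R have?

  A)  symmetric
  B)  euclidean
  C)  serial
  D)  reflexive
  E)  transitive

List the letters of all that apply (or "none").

C, D

(A) not symmetric: w0 R w2 but not w2 R w0.
(B) not euclidean: w0 R w2 and w0 R w0 but not w2 R w0.
(C) serial: every world has an R-successor.
(D) reflexive: each world relates to itself.
(E) not transitive: w0 R w2 and w2 R w1 but not w0 R w1.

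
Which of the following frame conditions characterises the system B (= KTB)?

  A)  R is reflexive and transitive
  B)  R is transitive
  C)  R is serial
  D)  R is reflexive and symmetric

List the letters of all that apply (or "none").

D

(A) this class determines S4, not B (= KTB).
(B) this class determines K4, not B (= KTB).
(C) this class determines D, not B (= KTB).
(D) B (= KTB) is sound and complete for exactly this class.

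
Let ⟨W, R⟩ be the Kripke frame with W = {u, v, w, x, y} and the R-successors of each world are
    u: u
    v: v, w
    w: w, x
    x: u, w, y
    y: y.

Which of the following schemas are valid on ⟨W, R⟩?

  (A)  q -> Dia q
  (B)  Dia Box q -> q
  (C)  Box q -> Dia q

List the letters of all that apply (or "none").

R is not reflexive: not x R x.
R is not symmetric: v R w but not w R v.
R is serial: every world has an R-successor.
(A) q -> Dia q (the dual of axiom T) characterises the reflexive frames. R is not reflexive — not valid.
(B) the dual of axiom B: valid iff R is symmetric. R is not symmetric — not valid.
(C) axiom D: valid iff R is serial. R is serial — valid.

C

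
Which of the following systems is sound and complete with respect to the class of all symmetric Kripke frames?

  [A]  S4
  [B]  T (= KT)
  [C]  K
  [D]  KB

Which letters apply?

(A) S4 is determined by the class of reflexive and transitive frames.
(B) T (= KT) is determined by the class of reflexive frames.
(C) K is determined by the class of arbitrary frames.
(D) KB is determined by exactly this class.

D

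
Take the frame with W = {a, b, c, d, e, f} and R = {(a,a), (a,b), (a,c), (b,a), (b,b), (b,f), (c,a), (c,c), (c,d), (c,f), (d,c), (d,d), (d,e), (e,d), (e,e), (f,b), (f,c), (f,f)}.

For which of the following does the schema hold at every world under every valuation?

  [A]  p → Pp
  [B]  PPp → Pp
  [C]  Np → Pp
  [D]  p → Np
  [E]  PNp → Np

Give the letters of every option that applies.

A, C

R is reflexive: each world relates to itself.
R is not transitive: a R b and b R f but not a R f.
R is not euclidean: a R b and a R c but not b R c.
R is serial: every world has an R-successor.
R is not a subset of the identity: a R b with a ≠ b.
(A) the dual of axiom T: valid iff R is reflexive. R is reflexive — valid.
(B) the dual of axiom 4: valid iff R is transitive. R is not transitive — not valid.
(C) Np → Pp (axiom D) characterises the serial frames. R is serial — valid.
(D) p → Np is equivalent to ◇p→p; it holds exactly when R ⊆ identity. Here R ⊄ identity — not valid.
(E) PNp → Np (the dual of axiom 5) characterises the euclidean frames. R is not euclidean — not valid.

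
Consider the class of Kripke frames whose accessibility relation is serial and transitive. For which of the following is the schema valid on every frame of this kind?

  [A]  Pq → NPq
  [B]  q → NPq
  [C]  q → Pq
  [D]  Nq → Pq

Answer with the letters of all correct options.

D

(A) Pq → NPq is axiom 5, which corresponds to the euclidean property. Such an R need not be euclidean — not valid.
(B) q → NPq is axiom B; it is valid on a frame exactly when R is symmetric. Such an R need not be symmetric, so not valid.
(C) the dual of axiom T: valid iff R is reflexive. Such an R need not be reflexive — not valid.
(D) Nq → Pq is axiom D, which corresponds to seriality. Every such R is serial — valid.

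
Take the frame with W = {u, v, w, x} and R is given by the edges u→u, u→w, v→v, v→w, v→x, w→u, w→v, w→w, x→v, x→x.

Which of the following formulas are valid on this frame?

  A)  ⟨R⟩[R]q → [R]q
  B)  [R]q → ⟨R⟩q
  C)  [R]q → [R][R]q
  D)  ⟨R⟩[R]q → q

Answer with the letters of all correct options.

B, D

R is symmetric: every R-edge is matched by its reverse.
R is not transitive: u R w and w R v but not u R v.
R is not euclidean: v R w and v R x but not w R x.
R is serial: every world has an R-successor.
(A) ⟨R⟩[R]q → [R]q is the dual of axiom 5, which corresponds to the euclidean property. R is not euclidean — not valid.
(B) axiom D: valid iff R is serial. R is serial — valid.
(C) [R]q → [R][R]q is axiom 4, which corresponds to transitivity. R is not transitive — not valid.
(D) ⟨R⟩[R]q → q (the dual of axiom B) characterises the symmetric frames. R is symmetric — valid.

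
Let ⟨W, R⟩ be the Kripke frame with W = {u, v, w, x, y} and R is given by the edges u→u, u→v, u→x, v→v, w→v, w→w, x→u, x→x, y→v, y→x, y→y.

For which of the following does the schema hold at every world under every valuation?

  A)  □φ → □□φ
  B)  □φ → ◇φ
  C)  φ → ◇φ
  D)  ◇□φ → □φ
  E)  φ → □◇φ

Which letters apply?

B, C

R is reflexive: each world relates to itself.
R is not symmetric: u R v but not v R u.
R is not transitive: x R u and u R v but not x R v.
R is not euclidean: u R v and u R u but not v R u.
R is serial: every world has an R-successor.
(A) axiom 4: valid iff R is transitive. R is not transitive — not valid.
(B) □φ → ◇φ (axiom D) characterises the serial frames. R is serial — valid.
(C) φ → ◇φ is the dual of axiom T; it is valid on a frame exactly when R is reflexive. R is reflexive, so valid.
(D) ◇□φ → □φ is the dual of axiom 5; it is valid on a frame exactly when R is euclidean. R is not euclidean, so not valid.
(E) φ → □◇φ is axiom B; it is valid on a frame exactly when R is symmetric. R is not symmetric, so not valid.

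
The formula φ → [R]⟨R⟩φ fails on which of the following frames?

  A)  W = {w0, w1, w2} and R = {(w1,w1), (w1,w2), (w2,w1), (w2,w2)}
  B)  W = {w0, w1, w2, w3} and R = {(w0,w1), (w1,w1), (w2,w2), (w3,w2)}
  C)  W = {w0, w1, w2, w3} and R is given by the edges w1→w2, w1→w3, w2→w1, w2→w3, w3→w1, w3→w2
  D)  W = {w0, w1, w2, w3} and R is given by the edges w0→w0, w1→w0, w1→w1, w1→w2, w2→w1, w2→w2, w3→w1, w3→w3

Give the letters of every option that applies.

B, D

The schema φ → [R]⟨R⟩φ is axiom B; it is valid on a frame iff R is symmetric.
(A) R is symmetric (every R-edge is matched by its reverse), so the schema is valid here.
(B) R is not symmetric (w0 R w1 but not w1 R w0), so the schema fails here.
(C) R is symmetric (every R-edge is matched by its reverse), so the schema is valid here.
(D) R is not symmetric (w1 R w0 but not w0 R w1), so the schema fails here.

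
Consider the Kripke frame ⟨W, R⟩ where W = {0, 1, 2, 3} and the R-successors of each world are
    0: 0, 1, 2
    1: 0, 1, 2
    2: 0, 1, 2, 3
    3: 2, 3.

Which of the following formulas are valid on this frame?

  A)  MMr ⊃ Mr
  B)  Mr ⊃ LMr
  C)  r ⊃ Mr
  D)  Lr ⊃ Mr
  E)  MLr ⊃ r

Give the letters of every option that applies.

R is reflexive: each world relates to itself.
R is symmetric: every R-edge is matched by its reverse.
R is not transitive: 0 R 2 and 2 R 3 but not 0 R 3.
R is not euclidean: 2 R 0 and 2 R 3 but not 0 R 3.
R is serial: every world has an R-successor.
(A) the dual of axiom 4: valid iff R is transitive. R is not transitive — not valid.
(B) Mr ⊃ LMr is axiom 5, which corresponds to the euclidean property. R is not euclidean — not valid.
(C) r ⊃ Mr is the dual of axiom T; it is valid on a frame exactly when R is reflexive. R is reflexive, so valid.
(D) Lr ⊃ Mr is axiom D, which corresponds to seriality. R is serial — valid.
(E) MLr ⊃ r (the dual of axiom B) characterises the symmetric frames. R is symmetric — valid.

C, D, E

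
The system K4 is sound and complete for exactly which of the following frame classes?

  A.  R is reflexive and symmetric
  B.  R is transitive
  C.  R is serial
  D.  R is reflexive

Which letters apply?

(A) this class determines B (= KTB), not K4.
(B) K4 is sound and complete for exactly this class.
(C) this class determines D, not K4.
(D) this class determines T (= KT), not K4.

B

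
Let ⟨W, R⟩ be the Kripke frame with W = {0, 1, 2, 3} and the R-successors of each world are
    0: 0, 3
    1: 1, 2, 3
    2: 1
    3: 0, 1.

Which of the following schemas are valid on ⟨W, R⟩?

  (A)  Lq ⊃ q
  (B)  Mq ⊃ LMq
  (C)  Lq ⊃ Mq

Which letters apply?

C

R is not reflexive: not 2 R 2.
R is not euclidean: 1 R 2 and 1 R 3 but not 2 R 3.
R is serial: every world has an R-successor.
(A) axiom T: valid iff R is reflexive. R is not reflexive — not valid.
(B) Mq ⊃ LMq (axiom 5) characterises the euclidean frames. R is not euclidean — not valid.
(C) Lq ⊃ Mq (axiom D) characterises the serial frames. R is serial — valid.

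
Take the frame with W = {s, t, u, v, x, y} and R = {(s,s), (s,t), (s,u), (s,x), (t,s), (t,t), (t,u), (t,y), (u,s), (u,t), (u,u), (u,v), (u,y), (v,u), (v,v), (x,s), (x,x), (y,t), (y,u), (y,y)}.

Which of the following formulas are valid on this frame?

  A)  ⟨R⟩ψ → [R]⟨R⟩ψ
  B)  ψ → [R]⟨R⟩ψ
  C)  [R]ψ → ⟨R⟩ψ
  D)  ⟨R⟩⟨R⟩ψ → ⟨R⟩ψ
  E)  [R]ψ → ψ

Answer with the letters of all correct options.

R is reflexive: each world relates to itself.
R is symmetric: every R-edge is matched by its reverse.
R is not transitive: s R t and t R y but not s R y.
R is not euclidean: s R t and s R x but not t R x.
R is serial: every world has an R-successor.
(A) ⟨R⟩ψ → [R]⟨R⟩ψ is axiom 5; it is valid on a frame exactly when R is euclidean. R is not euclidean, so not valid.
(B) ψ → [R]⟨R⟩ψ is axiom B; it is valid on a frame exactly when R is symmetric. R is symmetric, so valid.
(C) [R]ψ → ⟨R⟩ψ is axiom D; it is valid on a frame exactly when R is serial. R is serial, so valid.
(D) ⟨R⟩⟨R⟩ψ → ⟨R⟩ψ is the dual of axiom 4, which corresponds to transitivity. R is not transitive — not valid.
(E) [R]ψ → ψ (axiom T) characterises the reflexive frames. R is reflexive — valid.

B, C, E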